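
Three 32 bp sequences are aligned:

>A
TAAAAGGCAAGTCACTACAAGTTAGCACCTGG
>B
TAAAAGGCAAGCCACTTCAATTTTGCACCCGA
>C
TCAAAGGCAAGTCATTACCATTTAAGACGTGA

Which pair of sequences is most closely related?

A–B: 6/32 differ, p = 0.188, d = 0.216.
A–C: 8/32 differ, p = 0.250, d = 0.304.
B–C: 10/32 differ, p = 0.313, d = 0.404.
The smallest distance is between A and B.

A and B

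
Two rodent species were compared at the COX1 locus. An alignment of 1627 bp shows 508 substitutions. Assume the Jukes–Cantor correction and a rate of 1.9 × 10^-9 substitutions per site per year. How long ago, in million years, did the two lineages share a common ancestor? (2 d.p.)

106.26

p = 508/1627 ≈ 0.312231.
d = −(3/4) ln(1 − 4p/3) = −0.75 ln(1 − 0.416308) = −0.75 ln(0.583692)
  = −0.75 × (-0.538382) = 0.403787 substitutions/site.
Under a molecular clock d = 2μt, so t = d/(2μ) = 0.403787 / (2 × 1.9 × 10^-9) = 106.26 million years.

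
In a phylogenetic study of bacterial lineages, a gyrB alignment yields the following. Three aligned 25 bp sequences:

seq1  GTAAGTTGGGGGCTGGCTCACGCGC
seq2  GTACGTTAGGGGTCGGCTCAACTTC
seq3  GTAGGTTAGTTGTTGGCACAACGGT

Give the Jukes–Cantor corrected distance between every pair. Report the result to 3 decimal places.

d(seq1,seq2) = 0.417, d(seq1,seq3) = 0.572, d(seq2,seq3) = 0.417

seq1–seq2: 8/25 sites differ → p = 0.32, d = −0.75 ln(1 − 0.426667) = 0.417216 ≈ 0.417.
seq1–seq3: 10/25 sites differ → p = 0.4, d = −0.75 ln(1 − 0.533333) = 0.571605 ≈ 0.572.
seq2–seq3: 8/25 sites differ → p = 0.32, d = −0.75 ln(1 − 0.426667) = 0.417216 ≈ 0.417.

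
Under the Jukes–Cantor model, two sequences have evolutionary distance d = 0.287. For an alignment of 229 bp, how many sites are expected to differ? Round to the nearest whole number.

Invert JC69: p = (3/4)(1 − e^(−4d/3)) = 0.75 × (1 − e^(-0.382667)) = 0.75 × (1 − 0.682040) = 0.238470.
Expected differing sites = pL ≈ 0.238470 × 229 = 54.60963 ≈ 55.

55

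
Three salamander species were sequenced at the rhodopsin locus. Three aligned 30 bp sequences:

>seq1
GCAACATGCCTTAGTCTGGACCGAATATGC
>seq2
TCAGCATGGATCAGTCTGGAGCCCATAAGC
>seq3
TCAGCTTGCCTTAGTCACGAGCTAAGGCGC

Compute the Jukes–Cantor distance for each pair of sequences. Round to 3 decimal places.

d(seq1,seq2) = 0.383, d(seq1,seq3) = 0.441, d(seq2,seq3) = 0.503

seq1–seq2: 9/30 sites differ → p = 0.3, d = −0.75 ln(1 − 0.4) = 0.383119 ≈ 0.383.
seq1–seq3: 10/30 sites differ → p ≈ 0.333333, d = −0.75 ln(1 − 0.444444) = 0.440839 ≈ 0.441.
seq2–seq3: 11/30 sites differ → p ≈ 0.366667, d = −0.75 ln(1 − 0.488889) = 0.503376 ≈ 0.503.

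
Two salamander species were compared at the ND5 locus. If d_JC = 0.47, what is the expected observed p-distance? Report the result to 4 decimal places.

p = (3/4)(1 − e^(−4d/3)) = 0.75 × (1 − e^(-0.626667)) = 0.75 × (1 − 0.534370) = 0.349223.

0.3492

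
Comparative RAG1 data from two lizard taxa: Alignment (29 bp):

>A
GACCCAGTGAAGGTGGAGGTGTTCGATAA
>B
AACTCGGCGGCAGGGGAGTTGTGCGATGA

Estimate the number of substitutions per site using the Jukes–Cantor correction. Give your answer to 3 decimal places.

0.529

The sequences differ at 11 of 29 sites, so p = 11/29 ≈ 0.37931.
d = −(3/4) ln(1 − 4p/3) = −0.75 ln(1 − 0.505747) = −0.75 ln(0.494253)
  = −0.75 × (-0.704708) = 0.528531 substitutions/site.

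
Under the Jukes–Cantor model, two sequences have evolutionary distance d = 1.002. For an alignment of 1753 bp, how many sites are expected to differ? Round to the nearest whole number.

969

Invert JC69: p = (3/4)(1 − e^(−4d/3)) = 0.75 × (1 − e^(-1.336)) = 0.75 × (1 − 0.262895) = 0.552829.
Expected differing sites = pL ≈ 0.552829 × 1753 = 969.109237 ≈ 969.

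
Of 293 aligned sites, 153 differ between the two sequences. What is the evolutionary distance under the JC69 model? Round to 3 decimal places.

0.894

p = 153/293 ≈ 0.522184.
d = −(3/4) ln(1 − 4p/3) = −0.75 ln(1 − 0.696245) = −0.75 ln(0.303755)
  = −0.75 × (-1.191534) = 0.893651 substitutions/site.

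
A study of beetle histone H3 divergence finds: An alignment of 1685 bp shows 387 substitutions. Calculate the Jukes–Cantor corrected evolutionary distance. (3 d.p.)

0.274

p = 387/1685 ≈ 0.229674.
d = −(3/4) ln(1 − 4p/3) = −0.75 ln(1 − 0.306232) = −0.75 ln(0.693768)
  = −0.75 × (-0.365618) = 0.274214 substitutions/site.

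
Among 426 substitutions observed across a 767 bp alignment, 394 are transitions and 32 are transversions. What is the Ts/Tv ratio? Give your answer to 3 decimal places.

12.313

R = 394/32 = 12.3125 ≈ 12.313 (to 3 d.p.).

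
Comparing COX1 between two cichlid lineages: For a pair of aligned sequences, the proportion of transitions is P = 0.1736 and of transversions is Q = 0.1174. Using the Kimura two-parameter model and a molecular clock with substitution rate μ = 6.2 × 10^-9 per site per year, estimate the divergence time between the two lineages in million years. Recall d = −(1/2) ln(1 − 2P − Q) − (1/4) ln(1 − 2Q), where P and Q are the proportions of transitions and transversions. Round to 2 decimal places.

30.59

Under the Kimura two-parameter model, d = −½ ln(1 − 2P − Q) − ¼ ln(1 − 2Q).
1 − 2P − Q = 0.5354, giving −½ ln(0.5354) = 0.312371.
1 − 2Q = 0.7652, giving −¼ ln(0.7652) = 0.066905.
d = 0.312371 + 0.066905 = 0.379276.
Under a molecular clock d = 2μt, so t = d/(2μ) = 0.379276 / (2 × 6.2 × 10^-9) = 30.59 million years.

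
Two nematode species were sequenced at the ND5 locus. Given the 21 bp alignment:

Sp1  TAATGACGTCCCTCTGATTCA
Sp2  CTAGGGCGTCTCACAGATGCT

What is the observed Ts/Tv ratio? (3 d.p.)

0.500

Transitions are A↔G and C↔T; transversions are all other mismatches.
Transitions: 3. Transversions: 6.
R = 3/6 = 0.500.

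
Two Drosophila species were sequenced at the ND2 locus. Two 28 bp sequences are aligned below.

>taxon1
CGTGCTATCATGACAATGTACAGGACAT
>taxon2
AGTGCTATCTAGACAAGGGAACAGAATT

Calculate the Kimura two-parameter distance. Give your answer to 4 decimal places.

0.5069

Of 28 sites, 1 differences are transitions and 9 are transversions, so P = 1/28 ≈ 0.035714 and Q = 9/28 ≈ 0.321429.
Under the Kimura two-parameter model, d = −½ ln(1 − 2P − Q) − ¼ ln(1 − 2Q).
1 − 2P − Q = 0.607143, giving −½ ln(0.607143) = 0.249495.
1 − 2Q = 0.357142, giving −¼ ln(0.357142) = 0.257405.
d = 0.249495 + 0.257405 = 0.506900.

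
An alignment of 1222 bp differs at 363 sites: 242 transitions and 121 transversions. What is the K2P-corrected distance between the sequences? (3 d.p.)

P = 242/1222 ≈ 0.198036 and Q = 121/1222 ≈ 0.099018.
Under the Kimura two-parameter model, d = −½ ln(1 − 2P − Q) − ¼ ln(1 − 2Q).
1 − 2P − Q = 0.50491, giving −½ ln(0.50491) = 0.341688.
1 − 2Q = 0.801964, giving −¼ ln(0.801964) = 0.055173.
d = 0.341688 + 0.055173 = 0.396861.

0.397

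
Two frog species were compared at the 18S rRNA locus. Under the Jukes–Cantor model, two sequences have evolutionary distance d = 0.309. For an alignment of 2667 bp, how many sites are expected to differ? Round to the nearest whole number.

Invert JC69: p = (3/4)(1 − e^(−4d/3)) = 0.75 × (1 − e^(-0.412)) = 0.75 × (1 − 0.662324) = 0.253257.
Expected differing sites = pL ≈ 0.253257 × 2667 = 675.436419 ≈ 675.

675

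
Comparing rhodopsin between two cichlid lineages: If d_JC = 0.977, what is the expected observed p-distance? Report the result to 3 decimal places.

0.546

p = (3/4)(1 − e^(−4d/3)) = 0.75 × (1 − e^(-1.302667)) = 0.75 × (1 − 0.271806) = 0.546146.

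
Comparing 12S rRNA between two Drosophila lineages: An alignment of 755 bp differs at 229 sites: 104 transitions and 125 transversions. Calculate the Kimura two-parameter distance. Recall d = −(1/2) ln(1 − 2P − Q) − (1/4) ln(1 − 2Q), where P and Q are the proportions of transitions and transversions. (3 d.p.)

0.391

P = 104/755 ≈ 0.137748 and Q = 125/755 ≈ 0.165563.
Under the Kimura two-parameter model, d = −½ ln(1 − 2P − Q) − ¼ ln(1 − 2Q).
1 − 2P − Q = 0.558941, giving −½ ln(0.558941) = 0.290856.
1 − 2Q = 0.668874, giving −¼ ln(0.668874) = 0.100540.
d = 0.290856 + 0.100540 = 0.391396.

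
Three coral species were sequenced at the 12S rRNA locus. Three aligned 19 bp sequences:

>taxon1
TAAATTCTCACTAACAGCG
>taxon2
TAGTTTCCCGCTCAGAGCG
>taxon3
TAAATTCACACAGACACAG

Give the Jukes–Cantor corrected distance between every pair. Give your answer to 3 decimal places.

taxon1–taxon2: 6/19 sites differ → p ≈ 0.315789, d = −0.75 ln(1 − 0.421052) = 0.409907 ≈ 0.410.
taxon1–taxon3: 5/19 sites differ → p ≈ 0.263158, d = −0.75 ln(1 − 0.350877) = 0.324100 ≈ 0.324.
taxon2–taxon3: 9/19 sites differ → p ≈ 0.473684, d = −0.75 ln(1 − 0.631579) = 0.748897 ≈ 0.749.

d(taxon1,taxon2) = 0.410, d(taxon1,taxon3) = 0.324, d(taxon2,taxon3) = 0.749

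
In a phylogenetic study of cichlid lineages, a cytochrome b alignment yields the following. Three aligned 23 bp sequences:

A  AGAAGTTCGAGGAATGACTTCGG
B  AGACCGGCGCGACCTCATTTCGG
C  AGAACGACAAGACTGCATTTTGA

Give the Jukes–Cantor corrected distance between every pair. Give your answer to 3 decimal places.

A–B: 10/23 sites differ → p ≈ 0.434783, d = −0.75 ln(1 − 0.579711) = 0.650110 ≈ 0.650.
A–C: 12/23 sites differ → p ≈ 0.521739, d = −0.75 ln(1 − 0.695652) = 0.892188 ≈ 0.892.
B–C: 8/23 sites differ → p ≈ 0.347826, d = −0.75 ln(1 − 0.463768) = 0.467391 ≈ 0.467.

d(A,B) = 0.650, d(A,C) = 0.892, d(B,C) = 0.467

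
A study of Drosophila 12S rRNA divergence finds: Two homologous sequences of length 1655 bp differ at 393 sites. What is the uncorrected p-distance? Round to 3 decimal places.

0.237

p = 393/1655 = 0.237462… ≈ 0.237 (to 3 d.p.).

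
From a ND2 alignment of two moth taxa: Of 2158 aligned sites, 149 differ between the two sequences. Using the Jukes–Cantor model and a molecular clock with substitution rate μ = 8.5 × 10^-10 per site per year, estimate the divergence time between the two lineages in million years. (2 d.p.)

42.61

p = 149/2158 ≈ 0.069045.
d = −(3/4) ln(1 − 4p/3) = −0.75 ln(1 − 0.09206) = −0.75 ln(0.90794)
  = −0.75 × (-0.096577) = 0.072433 substitutions/site.
Under a molecular clock d = 2μt, so t = d/(2μ) = 0.072433 / (2 × 8.5 × 10^-10) = 42.61 million years.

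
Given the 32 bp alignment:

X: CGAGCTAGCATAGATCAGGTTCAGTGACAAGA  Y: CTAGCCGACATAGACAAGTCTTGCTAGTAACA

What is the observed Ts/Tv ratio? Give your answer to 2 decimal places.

2.00

Transitions are A↔G and C↔T; transversions are all other mismatches.
Transitions: 10. Transversions: 5.
R = 10/5 = 2.00.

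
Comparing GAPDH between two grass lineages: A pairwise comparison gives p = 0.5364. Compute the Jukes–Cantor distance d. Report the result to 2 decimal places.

0.94

d = −(3/4) ln(1 − 4p/3) = −0.75 ln(1 − 0.7152) = −0.75 ln(0.2848)
  = −0.75 × (-1.255968) = 0.941976 substitutions/site.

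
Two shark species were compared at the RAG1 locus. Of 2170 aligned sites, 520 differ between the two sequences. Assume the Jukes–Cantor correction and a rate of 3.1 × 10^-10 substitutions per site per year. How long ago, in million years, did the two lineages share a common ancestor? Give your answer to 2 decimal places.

p = 520/2170 ≈ 0.239631.
d = −(3/4) ln(1 − 4p/3) = −0.75 ln(1 − 0.319508) = −0.75 ln(0.680492)
  = −0.75 × (-0.384939) = 0.288704 substitutions/site.
Under a molecular clock d = 2μt, so t = d/(2μ) = 0.288704 / (2 × 3.1 × 10^-10) = 465.65 million years.

465.65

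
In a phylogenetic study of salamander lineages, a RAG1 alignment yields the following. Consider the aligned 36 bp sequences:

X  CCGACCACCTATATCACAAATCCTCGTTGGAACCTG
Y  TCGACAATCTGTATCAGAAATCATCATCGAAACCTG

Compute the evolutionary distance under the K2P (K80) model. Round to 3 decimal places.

0.315

Of 36 sites, 6 differences are transitions and 3 are transversions, so P = 6/36 ≈ 0.166667 and Q = 3/36 ≈ 0.083333.
Under the Kimura two-parameter model, d = −½ ln(1 − 2P − Q) − ¼ ln(1 − 2Q).
1 − 2P − Q = 0.583333, giving −½ ln(0.583333) = 0.269499.
1 − 2Q = 0.833334, giving −¼ ln(0.833334) = 0.045580.
d = 0.269499 + 0.045580 = 0.315079.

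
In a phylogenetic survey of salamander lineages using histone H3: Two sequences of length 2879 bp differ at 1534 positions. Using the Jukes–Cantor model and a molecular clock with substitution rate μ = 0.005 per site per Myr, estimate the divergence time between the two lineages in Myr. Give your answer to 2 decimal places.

p = 1534/2879 ≈ 0.532824.
d = −(3/4) ln(1 − 4p/3) = −0.75 ln(1 − 0.710432) = −0.75 ln(0.289568)
  = −0.75 × (-1.239365) = 0.929524 substitutions/site.
Under a molecular clock d = 2μt, so t = d/(2μ) = 0.929524 / (2 × 0.005) = 92.95 Myr.

92.95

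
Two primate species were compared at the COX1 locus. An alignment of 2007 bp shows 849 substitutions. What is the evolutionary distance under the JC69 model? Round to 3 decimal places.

0.623

p = 849/2007 ≈ 0.423019.
d = −(3/4) ln(1 − 4p/3) = −0.75 ln(1 − 0.564025) = −0.75 ln(0.435975)
  = −0.75 × (-0.830170) = 0.622628 substitutions/site.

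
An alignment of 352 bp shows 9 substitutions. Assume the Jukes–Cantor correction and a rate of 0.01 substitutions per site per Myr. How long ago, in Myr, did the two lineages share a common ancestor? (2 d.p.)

p = 9/352 ≈ 0.025568.
d = −(3/4) ln(1 − 4p/3) = −0.75 ln(1 − 0.034091) = −0.75 ln(0.965909)
  = −0.75 × (-0.034686) = 0.026015 substitutions/site.
Under a molecular clock d = 2μt, so t = d/(2μ) = 0.026015 / (2 × 0.01) = 1.30 Myr.

1.30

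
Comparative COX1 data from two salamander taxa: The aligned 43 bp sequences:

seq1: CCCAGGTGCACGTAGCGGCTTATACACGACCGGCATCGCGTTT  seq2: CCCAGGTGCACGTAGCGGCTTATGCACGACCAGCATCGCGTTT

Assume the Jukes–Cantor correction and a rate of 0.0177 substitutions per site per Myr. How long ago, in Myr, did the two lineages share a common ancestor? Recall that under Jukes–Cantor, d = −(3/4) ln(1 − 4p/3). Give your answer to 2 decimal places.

1.36

The sequences differ at 2 of 43 sites (24, 32), so p = 2/43 ≈ 0.046512.
d = −(3/4) ln(1 − 4p/3) = −0.75 ln(1 − 0.062016) = −0.75 ln(0.937984)
  = −0.75 × (-0.064022) = 0.048017 substitutions/site.
Under a molecular clock d = 2μt, so t = d/(2μ) = 0.048017 / (2 × 0.0177) = 1.36 Myr.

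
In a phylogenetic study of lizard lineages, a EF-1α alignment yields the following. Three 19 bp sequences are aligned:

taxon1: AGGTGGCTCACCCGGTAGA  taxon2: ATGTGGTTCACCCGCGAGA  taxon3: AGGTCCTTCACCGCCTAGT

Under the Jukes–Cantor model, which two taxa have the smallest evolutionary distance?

taxon1 and taxon2

taxon1–taxon2: 4/19 differ, p = 0.211, d = 0.247.
taxon1–taxon3: 7/19 differ, p = 0.368, d = 0.507.
taxon2–taxon3: 7/19 differ, p = 0.368, d = 0.507.
The smallest distance is between taxon1 and taxon2.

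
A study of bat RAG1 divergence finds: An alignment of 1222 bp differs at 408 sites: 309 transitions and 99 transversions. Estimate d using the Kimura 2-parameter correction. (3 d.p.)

0.486

P = 309/1222 ≈ 0.252864 and Q = 99/1222 ≈ 0.081015.
Under the Kimura two-parameter model, d = −½ ln(1 − 2P − Q) − ¼ ln(1 − 2Q).
1 − 2P − Q = 0.413257, giving −½ ln(0.413257) = 0.441843.
1 − 2Q = 0.83797, giving −¼ ln(0.83797) = 0.044193.
d = 0.441843 + 0.044193 = 0.486036.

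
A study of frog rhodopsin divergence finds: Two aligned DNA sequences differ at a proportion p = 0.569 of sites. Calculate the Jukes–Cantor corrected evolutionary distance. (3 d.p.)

1.066

d = −(3/4) ln(1 − 4p/3) = −0.75 ln(1 − 0.758667) = −0.75 ln(0.241333)
  = −0.75 × (-1.421578) = 1.066184 substitutions/site.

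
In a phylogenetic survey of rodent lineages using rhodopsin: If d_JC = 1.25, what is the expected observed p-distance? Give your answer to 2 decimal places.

p = (3/4)(1 − e^(−4d/3)) = 0.75 × (1 − e^(-1.666667)) = 0.75 × (1 − 0.188876) = 0.608343.

0.61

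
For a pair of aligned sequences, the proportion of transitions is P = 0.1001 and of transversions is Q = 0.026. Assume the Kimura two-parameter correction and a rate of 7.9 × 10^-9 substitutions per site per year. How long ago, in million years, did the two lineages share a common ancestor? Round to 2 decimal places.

Under the Kimura two-parameter model, d = −½ ln(1 − 2P − Q) − ¼ ln(1 − 2Q).
1 − 2P − Q = 0.7738, giving −½ ln(0.7738) = 0.128221.
1 − 2Q = 0.948, giving −¼ ln(0.948) = 0.013350.
d = 0.128221 + 0.013350 = 0.141571.
Under a molecular clock d = 2μt, so t = d/(2μ) = 0.141571 / (2 × 7.9 × 10^-9) = 8.96 million years.

8.96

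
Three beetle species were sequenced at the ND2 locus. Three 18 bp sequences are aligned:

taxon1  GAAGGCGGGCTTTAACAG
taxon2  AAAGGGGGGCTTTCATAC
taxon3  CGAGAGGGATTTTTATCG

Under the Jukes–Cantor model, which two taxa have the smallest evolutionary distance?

taxon1 and taxon2

taxon1–taxon2: 5/18 differ, p = 0.278, d = 0.347.
taxon1–taxon3: 9/18 differ, p = 0.500, d = 0.824.
taxon2–taxon3: 8/18 differ, p = 0.444, d = 0.673.
The smallest distance is between taxon1 and taxon2.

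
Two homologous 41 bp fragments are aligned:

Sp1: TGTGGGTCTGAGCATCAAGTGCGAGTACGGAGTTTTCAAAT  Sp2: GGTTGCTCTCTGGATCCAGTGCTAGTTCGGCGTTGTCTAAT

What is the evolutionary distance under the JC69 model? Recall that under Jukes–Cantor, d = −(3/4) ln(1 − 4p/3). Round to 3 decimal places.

0.371

The sequences differ at 12 of 41 sites, so p = 12/41 ≈ 0.292683.
d = −(3/4) ln(1 − 4p/3) = −0.75 ln(1 − 0.390244) = −0.75 ln(0.609756)
  = −0.75 × (-0.494696) = 0.371022 substitutions/site.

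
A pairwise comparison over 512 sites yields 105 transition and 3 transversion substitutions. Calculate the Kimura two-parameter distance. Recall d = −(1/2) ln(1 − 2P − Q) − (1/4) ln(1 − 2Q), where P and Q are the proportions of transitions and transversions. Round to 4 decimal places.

0.2719

P = 105/512 ≈ 0.205078 and Q = 3/512 ≈ 0.005859.
Under the Kimura two-parameter model, d = −½ ln(1 − 2P − Q) − ¼ ln(1 − 2Q).
1 − 2P − Q = 0.583985, giving −½ ln(0.583985) = 0.268940.
1 − 2Q = 0.988282, giving −¼ ln(0.988282) = 0.002947.
d = 0.268940 + 0.002947 = 0.271887.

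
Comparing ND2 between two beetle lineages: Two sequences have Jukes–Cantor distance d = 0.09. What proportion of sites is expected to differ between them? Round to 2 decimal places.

0.08

p = (3/4)(1 − e^(−4d/3)) = 0.75 × (1 − e^(-0.12)) = 0.75 × (1 − 0.886920) = 0.084810.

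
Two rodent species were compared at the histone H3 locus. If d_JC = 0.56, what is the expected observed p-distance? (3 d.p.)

p = (3/4)(1 − e^(−4d/3)) = 0.75 × (1 − e^(-0.746667)) = 0.75 × (1 − 0.473944) = 0.394542.

0.395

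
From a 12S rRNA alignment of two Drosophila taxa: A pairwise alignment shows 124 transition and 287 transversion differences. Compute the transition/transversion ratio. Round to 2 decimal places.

R = 124/287 = 0.432055… ≈ 0.43 (to 2 d.p.).

0.43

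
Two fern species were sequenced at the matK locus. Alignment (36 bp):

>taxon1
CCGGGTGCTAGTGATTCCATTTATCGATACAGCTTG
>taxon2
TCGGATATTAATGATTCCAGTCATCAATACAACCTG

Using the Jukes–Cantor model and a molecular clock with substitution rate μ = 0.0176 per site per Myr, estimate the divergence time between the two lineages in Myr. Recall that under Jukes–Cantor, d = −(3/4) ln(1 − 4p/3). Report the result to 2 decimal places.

The sequences differ at 10 of 36 sites (1, 5, 7, 8, 11, 20, 22, 26, 32, 34), so p = 10/36 ≈ 0.277778.
d = −(3/4) ln(1 − 4p/3) = −0.75 ln(1 − 0.370371) = −0.75 ln(0.629629)
  = −0.75 × (-0.462625) = 0.346969 substitutions/site.
Under a molecular clock d = 2μt, so t = d/(2μ) = 0.346969 / (2 × 0.0176) = 9.86 Myr.

9.86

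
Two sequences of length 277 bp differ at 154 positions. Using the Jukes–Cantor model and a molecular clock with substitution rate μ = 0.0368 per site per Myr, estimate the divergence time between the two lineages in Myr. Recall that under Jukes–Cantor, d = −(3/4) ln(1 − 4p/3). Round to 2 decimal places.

p = 154/277 ≈ 0.555957.
d = −(3/4) ln(1 − 4p/3) = −0.75 ln(1 − 0.741276) = −0.75 ln(0.258724)
  = −0.75 × (-1.351993) = 1.013995 substitutions/site.
Under a molecular clock d = 2μt, so t = d/(2μ) = 1.013995 / (2 × 0.0368) = 13.78 Myr.

13.78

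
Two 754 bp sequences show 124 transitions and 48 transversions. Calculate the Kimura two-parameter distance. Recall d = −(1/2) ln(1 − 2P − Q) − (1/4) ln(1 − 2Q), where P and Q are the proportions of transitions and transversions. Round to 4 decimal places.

P = 124/754 ≈ 0.164456 and Q = 48/754 ≈ 0.06366.
Under the Kimura two-parameter model, d = −½ ln(1 − 2P − Q) − ¼ ln(1 − 2Q).
1 − 2P − Q = 0.607428, giving −½ ln(0.607428) = 0.249261.
1 − 2Q = 0.87268, giving −¼ ln(0.87268) = 0.034047.
d = 0.249261 + 0.034047 = 0.283308.

0.2833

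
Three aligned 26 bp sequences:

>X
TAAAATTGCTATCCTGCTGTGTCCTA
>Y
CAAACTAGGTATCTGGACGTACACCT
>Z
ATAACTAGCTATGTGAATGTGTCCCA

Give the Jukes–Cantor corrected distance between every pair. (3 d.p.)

X–Y: 13/26 sites differ → p = 0.5, d = −0.75 ln(1 − 0.666667) = 0.823960 ≈ 0.824.
X–Z: 10/26 sites differ → p ≈ 0.384615, d = −0.75 ln(1 − 0.51282) = 0.539341 ≈ 0.539.
Y–Z: 10/26 sites differ → p ≈ 0.384615, d = −0.75 ln(1 − 0.51282) = 0.539341 ≈ 0.539.

d(X,Y) = 0.824, d(X,Z) = 0.539, d(Y,Z) = 0.539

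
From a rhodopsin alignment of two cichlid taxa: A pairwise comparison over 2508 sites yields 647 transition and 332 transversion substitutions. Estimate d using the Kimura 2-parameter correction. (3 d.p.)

P = 647/2508 ≈ 0.257974 and Q = 332/2508 ≈ 0.132376.
Under the Kimura two-parameter model, d = −½ ln(1 − 2P − Q) − ¼ ln(1 − 2Q).
1 − 2P − Q = 0.351676, giving −½ ln(0.351676) = 0.522522.
1 − 2Q = 0.735248, giving −¼ ln(0.735248) = 0.076887.
d = 0.522522 + 0.076887 = 0.599409.

0.599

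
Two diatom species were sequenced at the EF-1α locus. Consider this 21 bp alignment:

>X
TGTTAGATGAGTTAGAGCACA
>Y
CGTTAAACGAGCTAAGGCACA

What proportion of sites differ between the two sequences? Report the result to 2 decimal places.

The sequences differ at 6 of 21 positions (sites 1, 6, 8, 12, 15, 16).
p = 6/21 = 0.285714… ≈ 0.29 (to 2 d.p.).

0.29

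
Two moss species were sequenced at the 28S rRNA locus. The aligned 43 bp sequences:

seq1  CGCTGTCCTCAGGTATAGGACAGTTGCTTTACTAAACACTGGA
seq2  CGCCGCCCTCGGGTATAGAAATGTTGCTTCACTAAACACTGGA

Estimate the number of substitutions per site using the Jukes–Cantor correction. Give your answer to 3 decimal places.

The sequences differ at 7 of 43 sites (4, 6, 11, 19, 21, 22, 30), so p = 7/43 ≈ 0.162791.
d = −(3/4) ln(1 − 4p/3) = −0.75 ln(1 − 0.217055) = −0.75 ln(0.782945)
  = −0.75 × (-0.244693) = 0.183520 substitutions/site.

0.184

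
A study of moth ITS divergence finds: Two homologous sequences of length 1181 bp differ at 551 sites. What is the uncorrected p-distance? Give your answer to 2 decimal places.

p = 551/1181 = 0.466553… ≈ 0.47 (to 2 d.p.).

0.47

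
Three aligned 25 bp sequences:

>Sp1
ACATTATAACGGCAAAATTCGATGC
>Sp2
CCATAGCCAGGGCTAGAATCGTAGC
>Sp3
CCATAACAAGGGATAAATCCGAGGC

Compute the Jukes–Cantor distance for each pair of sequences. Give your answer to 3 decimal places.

Sp1–Sp2: 11/25 sites differ → p = 0.44, d = −0.75 ln(1 − 0.586667) = 0.662626 ≈ 0.663.
Sp1–Sp3: 8/25 sites differ → p = 0.32, d = −0.75 ln(1 − 0.426667) = 0.417216 ≈ 0.417.
Sp2–Sp3: 8/25 sites differ → p = 0.32, d = −0.75 ln(1 − 0.426667) = 0.417216 ≈ 0.417.

d(Sp1,Sp2) = 0.663, d(Sp1,Sp3) = 0.417, d(Sp2,Sp3) = 0.417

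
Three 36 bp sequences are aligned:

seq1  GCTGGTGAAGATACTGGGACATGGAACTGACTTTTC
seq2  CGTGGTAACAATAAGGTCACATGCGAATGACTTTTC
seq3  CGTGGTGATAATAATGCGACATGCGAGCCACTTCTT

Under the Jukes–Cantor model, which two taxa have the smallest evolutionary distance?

seq2 and seq3

seq1–seq2: 12/36 differ, p = 0.333, d = 0.441.
seq1–seq3: 13/36 differ, p = 0.361, d = 0.493.
seq2–seq3: 10/36 differ, p = 0.278, d = 0.347.
The smallest distance is between seq2 and seq3.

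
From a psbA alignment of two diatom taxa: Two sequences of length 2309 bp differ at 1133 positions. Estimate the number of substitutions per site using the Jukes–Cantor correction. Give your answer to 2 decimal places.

0.80

p = 1133/2309 ≈ 0.490689.
d = −(3/4) ln(1 − 4p/3) = −0.75 ln(1 − 0.654252) = −0.75 ln(0.345748)
  = −0.75 × (-1.062045) = 0.796534 substitutions/site.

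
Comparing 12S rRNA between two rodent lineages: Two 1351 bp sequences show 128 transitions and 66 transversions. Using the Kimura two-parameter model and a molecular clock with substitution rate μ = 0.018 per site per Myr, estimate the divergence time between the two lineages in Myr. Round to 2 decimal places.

P = 128/1351 ≈ 0.094745 and Q = 66/1351 ≈ 0.048853.
Under the Kimura two-parameter model, d = −½ ln(1 − 2P − Q) − ¼ ln(1 − 2Q).
1 − 2P − Q = 0.761657, giving −½ ln(0.761657) = 0.136129.
1 − 2Q = 0.902294, giving −¼ ln(0.902294) = 0.025704.
d = 0.136129 + 0.025704 = 0.161833.
Under a molecular clock d = 2μt, so t = d/(2μ) = 0.161833 / (2 × 0.018) = 4.50 Myr.

4.50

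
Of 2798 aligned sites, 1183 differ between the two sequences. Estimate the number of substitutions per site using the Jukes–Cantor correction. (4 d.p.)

p = 1183/2798 ≈ 0.422802.
d = −(3/4) ln(1 − 4p/3) = −0.75 ln(1 − 0.563736) = −0.75 ln(0.436264)
  = −0.75 × (-0.829508) = 0.622131 substitutions/site.

0.6221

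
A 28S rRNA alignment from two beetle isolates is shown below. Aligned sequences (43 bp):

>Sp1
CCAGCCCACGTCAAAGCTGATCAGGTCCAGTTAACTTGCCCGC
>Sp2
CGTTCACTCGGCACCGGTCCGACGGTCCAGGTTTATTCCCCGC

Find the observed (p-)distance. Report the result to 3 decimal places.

The sequences differ at 19 of 43 positions.
p = 19/43 = 0.441860… ≈ 0.442 (to 3 d.p.).

0.442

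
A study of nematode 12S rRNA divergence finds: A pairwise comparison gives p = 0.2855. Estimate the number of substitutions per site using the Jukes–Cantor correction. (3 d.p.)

0.359

d = −(3/4) ln(1 − 4p/3) = −0.75 ln(1 − 0.380667) = −0.75 ln(0.619333)
  = −0.75 × (-0.479112) = 0.359334 substitutions/site.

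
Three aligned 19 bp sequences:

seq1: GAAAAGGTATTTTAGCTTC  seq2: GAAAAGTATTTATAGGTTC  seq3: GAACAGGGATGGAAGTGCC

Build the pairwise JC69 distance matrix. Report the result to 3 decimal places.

d(seq1,seq2) = 0.324, d(seq1,seq3) = 0.618, d(seq2,seq3) = 0.907

seq1–seq2: 5/19 sites differ → p ≈ 0.263158, d = −0.75 ln(1 − 0.350877) = 0.324100 ≈ 0.324.
seq1–seq3: 8/19 sites differ → p ≈ 0.421053, d = −0.75 ln(1 − 0.561404) = 0.618132 ≈ 0.618.
seq2–seq3: 10/19 sites differ → p ≈ 0.526316, d = −0.75 ln(1 − 0.701755) = 0.907380 ≈ 0.907.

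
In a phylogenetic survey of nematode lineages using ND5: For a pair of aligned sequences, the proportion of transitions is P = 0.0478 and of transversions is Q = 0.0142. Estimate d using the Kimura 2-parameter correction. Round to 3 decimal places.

0.065

Under the Kimura two-parameter model, d = −½ ln(1 − 2P − Q) − ¼ ln(1 − 2Q).
1 − 2P − Q = 0.8902, giving −½ ln(0.8902) = 0.058155.
1 − 2Q = 0.9716, giving −¼ ln(0.9716) = 0.007203.
d = 0.058155 + 0.007203 = 0.065358.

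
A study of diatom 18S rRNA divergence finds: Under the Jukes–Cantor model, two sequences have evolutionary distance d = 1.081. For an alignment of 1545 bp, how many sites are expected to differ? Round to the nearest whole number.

885

Invert JC69: p = (3/4)(1 − e^(−4d/3)) = 0.75 × (1 − e^(-1.441333)) = 0.75 × (1 − 0.236612) = 0.572541.
Expected differing sites = pL ≈ 0.572541 × 1545 = 884.575845 ≈ 885.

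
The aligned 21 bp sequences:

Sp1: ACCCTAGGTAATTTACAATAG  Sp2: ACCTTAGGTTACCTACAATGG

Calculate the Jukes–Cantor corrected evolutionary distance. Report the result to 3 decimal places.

0.286

The sequences differ at 5 of 21 sites (4, 10, 12, 13, 20), so p = 5/21 ≈ 0.238095.
d = −(3/4) ln(1 − 4p/3) = −0.75 ln(1 − 0.31746) = −0.75 ln(0.68254)
  = −0.75 × (-0.381934) = 0.286451 substitutions/site.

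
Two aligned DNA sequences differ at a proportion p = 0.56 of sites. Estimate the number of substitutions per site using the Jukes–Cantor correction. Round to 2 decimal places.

d = −(3/4) ln(1 − 4p/3) = −0.75 ln(1 − 0.746667) = −0.75 ln(0.253333)
  = −0.75 × (-1.373050) = 1.029788 substitutions/site.

1.03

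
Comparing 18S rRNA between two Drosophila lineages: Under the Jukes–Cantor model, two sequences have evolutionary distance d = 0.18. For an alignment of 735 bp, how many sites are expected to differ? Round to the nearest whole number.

Invert JC69: p = (3/4)(1 − e^(−4d/3)) = 0.75 × (1 − e^(-0.24)) = 0.75 × (1 − 0.786628) = 0.160029.
Expected differing sites = pL ≈ 0.160029 × 735 = 117.621315 ≈ 118.

118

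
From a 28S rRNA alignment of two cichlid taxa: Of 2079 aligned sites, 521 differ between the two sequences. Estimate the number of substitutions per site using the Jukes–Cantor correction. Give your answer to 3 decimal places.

p = 521/2079 ≈ 0.250601.
d = −(3/4) ln(1 − 4p/3) = −0.75 ln(1 − 0.334135) = −0.75 ln(0.665865)
  = −0.75 × (-0.406668) = 0.305001 substitutions/site.

0.305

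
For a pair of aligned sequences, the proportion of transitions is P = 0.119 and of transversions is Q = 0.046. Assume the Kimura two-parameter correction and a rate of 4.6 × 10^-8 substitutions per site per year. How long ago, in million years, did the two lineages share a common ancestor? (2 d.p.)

Under the Kimura two-parameter model, d = −½ ln(1 − 2P − Q) − ¼ ln(1 − 2Q).
1 − 2P − Q = 0.716, giving −½ ln(0.716) = 0.167038.
1 − 2Q = 0.908, giving −¼ ln(0.908) = 0.024128.
d = 0.167038 + 0.024128 = 0.191166.
Under a molecular clock d = 2μt, so t = d/(2μ) = 0.191166 / (2 × 4.6 × 10^-8) = 2.08 million years.

2.08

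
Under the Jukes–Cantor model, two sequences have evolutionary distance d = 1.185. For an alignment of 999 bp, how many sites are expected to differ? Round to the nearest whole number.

595

Invert JC69: p = (3/4)(1 − e^(−4d/3)) = 0.75 × (1 − e^(-1.58)) = 0.75 × (1 − 0.205975) = 0.595519.
Expected differing sites = pL ≈ 0.595519 × 999 = 594.923481 ≈ 595.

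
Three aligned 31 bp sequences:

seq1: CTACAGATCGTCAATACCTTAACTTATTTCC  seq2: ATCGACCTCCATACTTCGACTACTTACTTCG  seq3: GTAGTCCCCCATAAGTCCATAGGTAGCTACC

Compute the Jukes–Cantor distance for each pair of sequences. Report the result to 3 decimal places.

seq1–seq2: 16/31 sites differ → p ≈ 0.516129, d = −0.75 ln(1 − 0.688172) = 0.873978 ≈ 0.874.
seq1–seq3: 18/31 sites differ → p ≈ 0.580645, d = −0.75 ln(1 − 0.774193) = 1.116056 ≈ 1.116.
seq2–seq3: 15/31 sites differ → p ≈ 0.483871, d = −0.75 ln(1 − 0.645161) = 0.777068 ≈ 0.777.

d(seq1,seq2) = 0.874, d(seq1,seq3) = 1.116, d(seq2,seq3) = 0.777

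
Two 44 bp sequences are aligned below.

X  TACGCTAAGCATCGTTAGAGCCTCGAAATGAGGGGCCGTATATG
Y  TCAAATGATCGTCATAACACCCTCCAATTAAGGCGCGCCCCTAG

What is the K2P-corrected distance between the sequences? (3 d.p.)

Of 44 sites, 7 differences are transitions and 15 are transversions, so P = 7/44 ≈ 0.159091 and Q = 15/44 ≈ 0.340909.
Under the Kimura two-parameter model, d = −½ ln(1 − 2P − Q) − ¼ ln(1 − 2Q).
1 − 2P − Q = 0.340909, giving −½ ln(0.340909) = 0.538070.
1 − 2Q = 0.318182, giving −¼ ln(0.318182) = 0.286283.
d = 0.538070 + 0.286283 = 0.824353.

0.824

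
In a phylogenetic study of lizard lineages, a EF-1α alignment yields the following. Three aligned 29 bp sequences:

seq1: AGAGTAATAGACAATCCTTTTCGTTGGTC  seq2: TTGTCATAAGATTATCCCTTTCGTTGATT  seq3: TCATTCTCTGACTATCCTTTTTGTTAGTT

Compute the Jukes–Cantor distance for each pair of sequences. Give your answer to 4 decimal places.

d(seq1,seq2) = 0.6018, d(seq1,seq3) = 0.5285, d(seq2,seq3) = 0.5285

seq1–seq2: 12/29 sites differ → p ≈ 0.413793, d = −0.75 ln(1 − 0.551724) = 0.601760 ≈ 0.6018.
seq1–seq3: 11/29 sites differ → p ≈ 0.37931, d = −0.75 ln(1 − 0.505747) = 0.528531 ≈ 0.5285.
seq2–seq3: 11/29 sites differ → p ≈ 0.37931, d = −0.75 ln(1 − 0.505747) = 0.528531 ≈ 0.5285.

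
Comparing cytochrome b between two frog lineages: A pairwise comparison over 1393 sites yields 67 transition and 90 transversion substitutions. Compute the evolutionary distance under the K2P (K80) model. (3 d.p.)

P = 67/1393 ≈ 0.048098 and Q = 90/1393 ≈ 0.064609.
Under the Kimura two-parameter model, d = −½ ln(1 − 2P − Q) − ¼ ln(1 − 2Q).
1 − 2P − Q = 0.839195, giving −½ ln(0.839195) = 0.087656.
1 − 2Q = 0.870782, giving −¼ ln(0.870782) = 0.034591.
d = 0.087656 + 0.034591 = 0.122247.

0.122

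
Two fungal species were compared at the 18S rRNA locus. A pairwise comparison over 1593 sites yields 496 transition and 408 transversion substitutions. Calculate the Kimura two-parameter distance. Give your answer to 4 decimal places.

1.2348

P = 496/1593 ≈ 0.311362 and Q = 408/1593 ≈ 0.256121.
Under the Kimura two-parameter model, d = −½ ln(1 − 2P − Q) − ¼ ln(1 − 2Q).
1 − 2P − Q = 0.121155, giving −½ ln(0.121155) = 1.055342.
1 − 2Q = 0.487758, giving −¼ ln(0.487758) = 0.179484.
d = 1.055342 + 0.179484 = 1.234826.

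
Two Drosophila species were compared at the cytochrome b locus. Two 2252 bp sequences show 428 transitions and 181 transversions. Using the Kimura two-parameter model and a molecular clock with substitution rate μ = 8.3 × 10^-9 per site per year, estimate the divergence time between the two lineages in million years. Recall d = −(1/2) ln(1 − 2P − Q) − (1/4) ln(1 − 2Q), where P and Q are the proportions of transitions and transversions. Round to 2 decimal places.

P = 428/2252 ≈ 0.190053 and Q = 181/2252 ≈ 0.080373.
Under the Kimura two-parameter model, d = −½ ln(1 − 2P − Q) − ¼ ln(1 − 2Q).
1 − 2P − Q = 0.539521, giving −½ ln(0.539521) = 0.308537.
1 − 2Q = 0.839254, giving −¼ ln(0.839254) = 0.043810.
d = 0.308537 + 0.043810 = 0.352347.
Under a molecular clock d = 2μt, so t = d/(2μ) = 0.352347 / (2 × 8.3 × 10^-9) = 21.23 million years.

21.23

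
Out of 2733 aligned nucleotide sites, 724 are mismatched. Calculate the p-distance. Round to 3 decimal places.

p = 724/2733 = 0.264910… ≈ 0.265 (to 3 d.p.).

0.265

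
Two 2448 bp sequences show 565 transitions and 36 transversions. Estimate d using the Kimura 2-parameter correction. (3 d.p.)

0.331

P = 565/2448 ≈ 0.230801 and Q = 36/2448 ≈ 0.014706.
Under the Kimura two-parameter model, d = −½ ln(1 − 2P − Q) − ¼ ln(1 − 2Q).
1 − 2P − Q = 0.523692, giving −½ ln(0.523692) = 0.323426.
1 − 2Q = 0.970588, giving −¼ ln(0.970588) = 0.007463.
d = 0.323426 + 0.007463 = 0.330889.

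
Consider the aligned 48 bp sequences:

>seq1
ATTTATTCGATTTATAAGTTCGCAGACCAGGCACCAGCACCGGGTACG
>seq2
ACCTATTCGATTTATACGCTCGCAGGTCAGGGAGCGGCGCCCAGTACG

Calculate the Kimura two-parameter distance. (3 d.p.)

0.315

Of 48 sites, 8 differences are transitions and 4 are transversions, so P = 8/48 ≈ 0.166667 and Q = 4/48 ≈ 0.083333.
Under the Kimura two-parameter model, d = −½ ln(1 − 2P − Q) − ¼ ln(1 − 2Q).
1 − 2P − Q = 0.583333, giving −½ ln(0.583333) = 0.269499.
1 − 2Q = 0.833334, giving −¼ ln(0.833334) = 0.045580.
d = 0.269499 + 0.045580 = 0.315079.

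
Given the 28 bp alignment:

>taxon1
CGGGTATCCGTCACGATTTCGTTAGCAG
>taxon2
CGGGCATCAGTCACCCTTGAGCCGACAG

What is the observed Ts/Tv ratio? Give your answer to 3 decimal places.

1.000

Transitions are A↔G and C↔T; transversions are all other mismatches.
Transitions: 5. Transversions: 5.
R = 5/5 = 1.000.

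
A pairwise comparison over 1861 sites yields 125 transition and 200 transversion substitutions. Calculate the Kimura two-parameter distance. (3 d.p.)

P = 125/1861 ≈ 0.067168 and Q = 200/1861 ≈ 0.107469.
Under the Kimura two-parameter model, d = −½ ln(1 − 2P − Q) − ¼ ln(1 − 2Q).
1 − 2P − Q = 0.758195, giving −½ ln(0.758195) = 0.138407.
1 − 2Q = 0.785062, giving −¼ ln(0.785062) = 0.060498.
d = 0.138407 + 0.060498 = 0.198905.

0.199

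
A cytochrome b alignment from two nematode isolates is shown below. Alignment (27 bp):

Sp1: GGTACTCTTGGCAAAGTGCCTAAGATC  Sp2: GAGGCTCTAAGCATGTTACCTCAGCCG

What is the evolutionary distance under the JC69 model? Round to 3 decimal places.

0.770

The sequences differ at 13 of 27 sites, so p = 13/27 ≈ 0.481481.
d = −(3/4) ln(1 − 4p/3) = −0.75 ln(1 − 0.641975) = −0.75 ln(0.358025)
  = −0.75 × (-1.027152) = 0.770364 substitutions/site.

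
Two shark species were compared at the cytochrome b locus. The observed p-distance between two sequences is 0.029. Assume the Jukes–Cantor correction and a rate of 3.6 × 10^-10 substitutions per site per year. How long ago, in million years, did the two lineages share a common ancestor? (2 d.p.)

41.08

d = −(3/4) ln(1 − 4p/3) = −0.75 ln(1 − 0.038667) = −0.75 ln(0.961333)
  = −0.75 × (-0.039434) = 0.029576 substitutions/site.
Under a molecular clock d = 2μt, so t = d/(2μ) = 0.029576 / (2 × 3.6 × 10^-10) = 41.08 million years.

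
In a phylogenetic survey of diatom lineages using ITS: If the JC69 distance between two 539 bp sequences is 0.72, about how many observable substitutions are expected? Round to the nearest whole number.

249

Invert JC69: p = (3/4)(1 − e^(−4d/3)) = 0.75 × (1 − e^(-0.96)) = 0.75 × (1 − 0.382893) = 0.462830.
Expected differing sites = pL ≈ 0.462830 × 539 = 249.46537 ≈ 249.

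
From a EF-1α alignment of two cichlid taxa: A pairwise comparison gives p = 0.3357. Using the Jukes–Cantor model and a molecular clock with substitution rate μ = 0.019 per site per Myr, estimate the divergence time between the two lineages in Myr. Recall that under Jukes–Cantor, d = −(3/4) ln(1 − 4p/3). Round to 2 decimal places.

d = −(3/4) ln(1 − 4p/3) = −0.75 ln(1 − 0.4476) = −0.75 ln(0.5524)
  = −0.75 × (-0.593483) = 0.445112 substitutions/site.
Under a molecular clock d = 2μt, so t = d/(2μ) = 0.445112 / (2 × 0.019) = 11.71 Myr.

11.71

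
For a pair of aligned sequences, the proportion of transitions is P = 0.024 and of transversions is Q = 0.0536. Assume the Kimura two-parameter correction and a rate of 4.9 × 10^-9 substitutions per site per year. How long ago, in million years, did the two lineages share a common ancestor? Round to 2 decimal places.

8.36

Under the Kimura two-parameter model, d = −½ ln(1 − 2P − Q) − ¼ ln(1 − 2Q).
1 − 2P − Q = 0.8984, giving −½ ln(0.8984) = 0.053570.
1 − 2Q = 0.8928, giving −¼ ln(0.8928) = 0.028348.
d = 0.053570 + 0.028348 = 0.081918.
Under a molecular clock d = 2μt, so t = d/(2μ) = 0.081918 / (2 × 4.9 × 10^-9) = 8.36 million years.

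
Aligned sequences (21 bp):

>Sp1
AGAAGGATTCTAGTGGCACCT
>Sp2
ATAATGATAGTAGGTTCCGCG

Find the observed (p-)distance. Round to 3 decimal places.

0.476

The sequences differ at 10 of 21 positions (sites 2, 5, 9, 10, 14, 15, 16, 18, 19, 21).
p = 10/21 = 0.476190… ≈ 0.476 (to 3 d.p.).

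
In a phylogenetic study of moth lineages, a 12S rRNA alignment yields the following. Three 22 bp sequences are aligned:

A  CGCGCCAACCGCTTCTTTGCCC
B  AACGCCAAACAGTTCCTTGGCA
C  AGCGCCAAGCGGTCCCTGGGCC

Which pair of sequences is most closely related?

B and C

A–B: 8/22 differ, p = 0.364, d = 0.497.
A–C: 7/22 differ, p = 0.318, d = 0.414.
B–C: 6/22 differ, p = 0.273, d = 0.339.
The smallest distance is between B and C.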